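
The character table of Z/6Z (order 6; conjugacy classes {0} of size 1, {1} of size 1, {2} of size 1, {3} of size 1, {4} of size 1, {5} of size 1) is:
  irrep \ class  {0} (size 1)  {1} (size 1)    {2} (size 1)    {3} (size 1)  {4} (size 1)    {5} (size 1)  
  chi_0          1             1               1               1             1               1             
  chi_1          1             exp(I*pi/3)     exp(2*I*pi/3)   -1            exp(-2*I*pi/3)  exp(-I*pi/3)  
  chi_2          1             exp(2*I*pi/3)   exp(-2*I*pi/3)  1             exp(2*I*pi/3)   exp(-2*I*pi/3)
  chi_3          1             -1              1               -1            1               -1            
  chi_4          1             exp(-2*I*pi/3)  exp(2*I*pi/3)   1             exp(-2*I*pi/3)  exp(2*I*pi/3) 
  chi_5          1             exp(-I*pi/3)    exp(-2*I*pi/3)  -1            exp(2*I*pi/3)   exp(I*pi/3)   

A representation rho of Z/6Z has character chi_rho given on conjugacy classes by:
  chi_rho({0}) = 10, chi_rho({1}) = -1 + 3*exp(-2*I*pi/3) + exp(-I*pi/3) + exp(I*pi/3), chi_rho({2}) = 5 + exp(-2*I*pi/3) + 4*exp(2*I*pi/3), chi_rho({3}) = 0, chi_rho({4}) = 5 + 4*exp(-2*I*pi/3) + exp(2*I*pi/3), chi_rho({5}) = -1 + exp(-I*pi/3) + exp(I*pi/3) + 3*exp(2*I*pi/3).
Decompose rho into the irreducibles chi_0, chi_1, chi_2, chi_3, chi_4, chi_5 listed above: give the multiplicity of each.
Multiplicities: chi_0: 2, chi_1: 1, chi_2: 0, chi_3: 3, chi_4: 3, chi_5: 1.

Solution. Use <chi_rho, chi> = (1/|G|) sum_C |C| * chi_rho(C) * conj(chi(C)) with |G| = 6 for each irreducible chi in the table:
  <chi_rho, chi_0> = (1/6)[1*(10)*conj(1) + 1*(-1 + 3*exp(-2*I*pi/3) + exp(-I*pi/3) + exp(I*pi/3))*conj(1) + 1*(5 + exp(-2*I*pi/3) + 4*exp(2*I*pi/3))*conj(1) + 1*(0)*conj(1) + 1*(5 + 4*exp(-2*I*pi/3) + exp(2*I*pi/3))*conj(1) + 1*(-1 + exp(-I*pi/3) + exp(I*pi/3) + 3*exp(2*I*pi/3))*conj(1)]
      = (1/6)[(10) + (-1 + 3*exp(-2*I*pi/3) + exp(-I*pi/3) + exp(I*pi/3)) + (5 + exp(-2*I*pi/3) + 4*exp(2*I*pi/3)) + (0) + (5 + 4*exp(-2*I*pi/3) + exp(2*I*pi/3)) + (-1 + exp(-I*pi/3) + exp(I*pi/3) + 3*exp(2*I*pi/3))] = 12/6 = 2
  <chi_rho, chi_1> = (1/6)[1*(10)*conj(1) + 1*(-1 + 3*exp(-2*I*pi/3) + exp(-I*pi/3) + exp(I*pi/3))*conj(exp(I*pi/3)) + 1*(5 + exp(-2*I*pi/3) + 4*exp(2*I*pi/3))*conj(exp(2*I*pi/3)) + 1*(0)*conj(-1) + 1*(5 + 4*exp(-2*I*pi/3) + exp(2*I*pi/3))*conj(exp(-2*I*pi/3)) + 1*(-1 + exp(-I*pi/3) + exp(I*pi/3) + 3*exp(2*I*pi/3))*conj(exp(-I*pi/3))]
      = (1/6)[(10) + (-3) + (4 + 5*exp(-2*I*pi/3) + exp(2*I*pi/3)) + (0) + (4 + exp(-2*I*pi/3) + 5*exp(2*I*pi/3)) + (-3)] = 6/6 = 1
  <chi_rho, chi_2> = (1/6)[1*(10)*conj(1) + 1*(-1 + 3*exp(-2*I*pi/3) + exp(-I*pi/3) + exp(I*pi/3))*conj(exp(2*I*pi/3)) + 1*(5 + exp(-2*I*pi/3) + 4*exp(2*I*pi/3))*conj(exp(-2*I*pi/3)) + 1*(0)*conj(1) + 1*(5 + 4*exp(-2*I*pi/3) + exp(2*I*pi/3))*conj(exp(2*I*pi/3)) + 1*(-1 + exp(-I*pi/3) + exp(I*pi/3) + 3*exp(2*I*pi/3))*conj(exp(-2*I*pi/3))]
      = (1/6)[(10) + (-1 + exp(-I*pi/3) - exp(-2*I*pi/3) + 3*exp(2*I*pi/3)) + (1 + 4*exp(-2*I*pi/3) + 5*exp(2*I*pi/3)) + (0) + (1 + 5*exp(-2*I*pi/3) + 4*exp(2*I*pi/3)) + (-1 + 3*exp(-2*I*pi/3) - exp(2*I*pi/3) + exp(I*pi/3))] = 0/6 = 0
  <chi_rho, chi_3> = (1/6)[1*(10)*conj(1) + 1*(-1 + 3*exp(-2*I*pi/3) + exp(-I*pi/3) + exp(I*pi/3))*conj(-1) + 1*(5 + exp(-2*I*pi/3) + 4*exp(2*I*pi/3))*conj(1) + 1*(0)*conj(-1) + 1*(5 + 4*exp(-2*I*pi/3) + exp(2*I*pi/3))*conj(1) + 1*(-1 + exp(-I*pi/3) + exp(I*pi/3) + 3*exp(2*I*pi/3))*conj(-1)]
      = (1/6)[(10) + (1 - exp(I*pi/3) - exp(-I*pi/3) - 3*exp(-2*I*pi/3)) + (5 + exp(-2*I*pi/3) + 4*exp(2*I*pi/3)) + (0) + (5 + 4*exp(-2*I*pi/3) + exp(2*I*pi/3)) + (1 - 3*exp(2*I*pi/3) - exp(I*pi/3) - exp(-I*pi/3))] = 18/6 = 3
  <chi_rho, chi_4> = (1/6)[1*(10)*conj(1) + 1*(-1 + 3*exp(-2*I*pi/3) + exp(-I*pi/3) + exp(I*pi/3))*conj(exp(-2*I*pi/3)) + 1*(5 + exp(-2*I*pi/3) + 4*exp(2*I*pi/3))*conj(exp(2*I*pi/3)) + 1*(0)*conj(1) + 1*(5 + 4*exp(-2*I*pi/3) + exp(2*I*pi/3))*conj(exp(-2*I*pi/3)) + 1*(-1 + exp(-I*pi/3) + exp(I*pi/3) + 3*exp(2*I*pi/3))*conj(exp(2*I*pi/3))]
      = (1/6)[(10) + (3) + (4 + 5*exp(-2*I*pi/3) + exp(2*I*pi/3)) + (0) + (4 + exp(-2*I*pi/3) + 5*exp(2*I*pi/3)) + (3)] = 18/6 = 3
  <chi_rho, chi_5> = (1/6)[1*(10)*conj(1) + 1*(-1 + 3*exp(-2*I*pi/3) + exp(-I*pi/3) + exp(I*pi/3))*conj(exp(-I*pi/3)) + 1*(5 + exp(-2*I*pi/3) + 4*exp(2*I*pi/3))*conj(exp(-2*I*pi/3)) + 1*(0)*conj(-1) + 1*(5 + 4*exp(-2*I*pi/3) + exp(2*I*pi/3))*conj(exp(2*I*pi/3)) + 1*(-1 + exp(-I*pi/3) + exp(I*pi/3) + 3*exp(2*I*pi/3))*conj(exp(I*pi/3))]
      = (1/6)[(10) + (1 + 3*exp(-I*pi/3) - exp(I*pi/3) + exp(2*I*pi/3)) + (1 + 4*exp(-2*I*pi/3) + 5*exp(2*I*pi/3)) + (0) + (1 + 5*exp(-2*I*pi/3) + 4*exp(2*I*pi/3)) + (1 + exp(-2*I*pi/3) - exp(-I*pi/3) + 3*exp(I*pi/3))] = 6/6 = 1
(Exp terms are combined using exp(i*s)*conj(exp(i*t)) = exp(i*(s-t)), and sums of them are collapsed using the identity that for every m > 1 the m distinct m-th roots of unity sum to 0, e.g. 1 + exp(2*I*pi/3) + exp(-2*I*pi/3) = 0.)
Dimension check: dim(rho) = sum (mult * dim) = 2*1 + 1*1 + 0*1 + 3*1 + 3*1 + 1*1 = 10 = chi_rho(e) = 10.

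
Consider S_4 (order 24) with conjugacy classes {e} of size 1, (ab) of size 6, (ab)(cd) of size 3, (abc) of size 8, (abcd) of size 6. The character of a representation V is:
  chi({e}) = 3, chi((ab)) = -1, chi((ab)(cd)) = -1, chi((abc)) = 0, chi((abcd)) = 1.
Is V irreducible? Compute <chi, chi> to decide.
Irreducible: <chi, chi> = 1.

Explanation: <chi, chi> = (1/|G|) sum_C |C| * |chi(C)|^2 = (1/24)[1*|3|^2 + 6*|-1|^2 + 3*|-1|^2 + 8*|0|^2 + 6*|1|^2]
  = (1/24)[(9) + (6) + (3) + (0) + (6)] = 24/24 = 1.
A character is irreducible iff <chi, chi> = 1, so this representation is irreducible.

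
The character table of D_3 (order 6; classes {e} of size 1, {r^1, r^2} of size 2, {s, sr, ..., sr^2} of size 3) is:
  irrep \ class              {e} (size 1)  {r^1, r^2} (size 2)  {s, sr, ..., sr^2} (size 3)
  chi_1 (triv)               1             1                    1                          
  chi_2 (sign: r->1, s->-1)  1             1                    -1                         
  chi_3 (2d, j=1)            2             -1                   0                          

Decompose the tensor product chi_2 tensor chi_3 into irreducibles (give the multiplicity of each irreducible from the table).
chi_2 tensor chi_3 = chi_3 (all other irreducibles have multiplicity 0).

Working: The character of a tensor product is the pointwise product (chi_2 * chi_3)(C) = chi_2(C) * chi_3(C):
  {e}: (1)*(2), {r^1, r^2}: (1)*(-1), {s, sr, ..., sr^2}: (-1)*(0)
so (chi_2 * chi_3) takes values
  {e} -> 2, {r^1, r^2} -> -1, {s, sr, ..., sr^2} -> 0.
Now take the inner product of this character with each irreducible chi from the table, <chi_2*chi_3, chi> = (1/6) sum_C |C| (chi_2*chi_3)(C) conj(chi(C)):
  <chi_2*chi_3, chi_1> = (1/6)[1*(2)*conj(1) + 2*(-1)*conj(1) + 3*(0)*conj(1)]
      = (1/6)[(2) + (-2) + (0)] = 0/6 = 0
  <chi_2*chi_3, chi_2> = (1/6)[1*(2)*conj(1) + 2*(-1)*conj(1) + 3*(0)*conj(-1)]
      = (1/6)[(2) + (-2) + (0)] = 0/6 = 0
  <chi_2*chi_3, chi_3> = (1/6)[1*(2)*conj(2) + 2*(-1)*conj(-1) + 3*(0)*conj(0)]
      = (1/6)[(4) + (2) + (0)] = 6/6 = 1
Hence the multiplicities are chi_3: 1. Dimension check: dim(chi_2)*dim(chi_3) = 1*2 = 2 and sum (mult * dim) = 1*2 = 2.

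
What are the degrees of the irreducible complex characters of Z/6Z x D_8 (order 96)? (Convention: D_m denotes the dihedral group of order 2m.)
Dimensions: 1, 1, 1, 1, 1, 1, 1, 1, 1, 1, 1, 1, 1, 1, 1, 1, 1, 1, 1, 1, 1, 1, 1, 1, 2, 2, 2, 2, 2, 2, 2, 2, 2, 2, 2, 2, 2, 2, 2, 2, 2, 2

Details: There are 42 irreducibles (= number of conjugacy classes). Their dimensions d_i satisfy sum d_i^2 = |G| = 96: 1 + 1 + 1 + 1 + 1 + 1 + 1 + 1 + 1 + 1 + 1 + 1 + 1 + 1 + 1 + 1 + 1 + 1 + 1 + 1 + 1 + 1 + 1 + 1 + 4 + 4 + 4 + 4 + 4 + 4 + 4 + 4 + 4 + 4 + 4 + 4 + 4 + 4 + 4 + 4 + 4 + 4 = 96. (For the product with Z/6Z: each of the 6 1-dim characters of Z/6Z tensors with each irrep of D_8, giving 6 copies of each D_8-dimension.)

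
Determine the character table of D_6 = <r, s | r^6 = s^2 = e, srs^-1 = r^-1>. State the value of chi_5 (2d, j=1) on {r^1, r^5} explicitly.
Conjugacy classes: {e} of size 1, {r^3} of size 1, {r^1, r^5} of size 2, {r^2, r^4} of size 2, {s, sr^2, ...} of size 3, {sr, sr^3, ...} of size 3.
Character table:
  irrep \ class              {e} (size 1)  {r^3} (size 1)  {r^1, r^5} (size 2)  {r^2, r^4} (size 2)  {s, sr^2, ...} (size 3)  {sr, sr^3, ...} (size 3)
  chi_1 (triv)               1             1               1                    1                    1                        1                       
  chi_2 (sign: r->1, s->-1)  1             1               1                    1                    -1                       -1                      
  chi_3 (r->-1, s->1)        1             -1              -1                   1                    1                        -1                      
  chi_4 (r->-1, s->-1)       1             -1              -1                   1                    -1                       1                       
  chi_5 (2d, j=1)            2             -2              1                    -1                   0                        0                       
  chi_6 (2d, j=2)            2             2               -1                   -1                   0                        0                       

Spot check: chi_5 (2d, j=1) on {r^1, r^5} = 1.

Justification: D_6 has order 2*6 = 12 with 6 conjugacy classes, hence 6 irreducibles. Sum of squared dims 1 + 1 + 1 + 1 + 4 + 4 = 12 = |G|. Linear characters come from the abelianisation; the 2-dimensional irreps have character r^k -> 2*cos(2*pi*j*k/6), reflections -> 0.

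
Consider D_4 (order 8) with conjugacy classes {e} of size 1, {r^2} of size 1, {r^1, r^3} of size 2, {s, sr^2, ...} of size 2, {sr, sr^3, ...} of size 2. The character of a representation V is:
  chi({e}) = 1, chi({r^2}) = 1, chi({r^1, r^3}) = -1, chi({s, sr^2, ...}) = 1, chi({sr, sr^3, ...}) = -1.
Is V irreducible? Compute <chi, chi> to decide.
Irreducible: <chi, chi> = 1.

Proof sketch: <chi, chi> = (1/|G|) sum_C |C| * |chi(C)|^2 = (1/8)[1*|1|^2 + 1*|1|^2 + 2*|-1|^2 + 2*|1|^2 + 2*|-1|^2]
  = (1/8)[(1) + (1) + (2) + (2) + (2)] = 8/8 = 1.
A character is irreducible iff <chi, chi> = 1, so this representation is irreducible.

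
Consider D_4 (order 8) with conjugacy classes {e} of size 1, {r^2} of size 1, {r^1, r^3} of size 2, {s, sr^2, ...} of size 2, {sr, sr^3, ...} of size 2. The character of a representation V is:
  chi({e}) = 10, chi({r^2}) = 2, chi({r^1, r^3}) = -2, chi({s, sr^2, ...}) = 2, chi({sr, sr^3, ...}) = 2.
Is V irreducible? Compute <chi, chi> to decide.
Not irreducible (reducible): <chi, chi> = 16 > 1.

Working: <chi, chi> = (1/|G|) sum_C |C| * |chi(C)|^2 = (1/8)[1*|10|^2 + 1*|2|^2 + 2*|-2|^2 + 2*|2|^2 + 2*|2|^2]
  = (1/8)[(100) + (4) + (8) + (8) + (8)] = 128/8 = 16.
A character is irreducible iff <chi, chi> = 1, so this representation is reducible.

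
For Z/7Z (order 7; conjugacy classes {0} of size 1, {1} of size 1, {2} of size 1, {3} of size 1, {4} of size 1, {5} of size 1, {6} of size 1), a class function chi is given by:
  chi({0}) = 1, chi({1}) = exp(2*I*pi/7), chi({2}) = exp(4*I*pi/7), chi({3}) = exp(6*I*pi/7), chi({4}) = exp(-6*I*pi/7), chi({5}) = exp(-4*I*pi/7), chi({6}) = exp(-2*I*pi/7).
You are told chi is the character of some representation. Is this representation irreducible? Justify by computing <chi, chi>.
Irreducible: <chi, chi> = 1.

Justification: <chi, chi> = (1/|G|) sum_C |C| * |chi(C)|^2 = (1/7)[1*|1|^2 + 1*|exp(2*I*pi/7)|^2 + 1*|exp(4*I*pi/7)|^2 + 1*|exp(6*I*pi/7)|^2 + 1*|exp(-6*I*pi/7)|^2 + 1*|exp(-4*I*pi/7)|^2 + 1*|exp(-2*I*pi/7)|^2]
  = (1/7)[(1) + (1) + (1) + (1) + (1) + (1) + (1)] = 7/7 = 1.
(Exp terms are combined using exp(i*s)*conj(exp(i*t)) = exp(i*(s-t)), and sums of them are collapsed using the identity that for every m > 1 the m distinct m-th roots of unity sum to 0, e.g. 1 + exp(2*I*pi/3) + exp(-2*I*pi/3) = 0.)
A character is irreducible iff <chi, chi> = 1, so this representation is irreducible.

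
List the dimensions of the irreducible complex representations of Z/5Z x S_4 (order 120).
Dimensions: 1, 1, 1, 1, 1, 1, 1, 1, 1, 1, 2, 2, 2, 2, 2, 3, 3, 3, 3, 3, 3, 3, 3, 3, 3

Derivation: There are 25 irreducibles (= number of conjugacy classes). Their dimensions d_i satisfy sum d_i^2 = |G| = 120: 1 + 1 + 1 + 1 + 1 + 1 + 1 + 1 + 1 + 1 + 4 + 4 + 4 + 4 + 4 + 9 + 9 + 9 + 9 + 9 + 9 + 9 + 9 + 9 + 9 = 120. (For the product with Z/5Z: each of the 5 1-dim characters of Z/5Z tensors with each irrep of S_4, giving 5 copies of each S_4-dimension.)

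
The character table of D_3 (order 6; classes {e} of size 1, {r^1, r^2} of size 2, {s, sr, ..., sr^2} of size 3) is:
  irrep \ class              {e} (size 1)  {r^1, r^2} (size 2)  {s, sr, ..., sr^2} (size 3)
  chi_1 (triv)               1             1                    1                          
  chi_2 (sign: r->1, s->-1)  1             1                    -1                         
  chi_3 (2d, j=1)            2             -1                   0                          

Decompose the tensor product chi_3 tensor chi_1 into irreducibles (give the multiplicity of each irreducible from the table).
chi_3 tensor chi_1 = chi_3 (all other irreducibles have multiplicity 0).

Why: The character of a tensor product is the pointwise product (chi_3 * chi_1)(C) = chi_3(C) * chi_1(C):
  {e}: (2)*(1), {r^1, r^2}: (-1)*(1), {s, sr, ..., sr^2}: (0)*(1)
so (chi_3 * chi_1) takes values
  {e} -> 2, {r^1, r^2} -> -1, {s, sr, ..., sr^2} -> 0.
Now take the inner product of this character with each irreducible chi from the table, <chi_3*chi_1, chi> = (1/6) sum_C |C| (chi_3*chi_1)(C) conj(chi(C)):
  <chi_3*chi_1, chi_1> = (1/6)[1*(2)*conj(1) + 2*(-1)*conj(1) + 3*(0)*conj(1)]
      = (1/6)[(2) + (-2) + (0)] = 0/6 = 0
  <chi_3*chi_1, chi_2> = (1/6)[1*(2)*conj(1) + 2*(-1)*conj(1) + 3*(0)*conj(-1)]
      = (1/6)[(2) + (-2) + (0)] = 0/6 = 0
  <chi_3*chi_1, chi_3> = (1/6)[1*(2)*conj(2) + 2*(-1)*conj(-1) + 3*(0)*conj(0)]
      = (1/6)[(4) + (2) + (0)] = 6/6 = 1
Hence the multiplicities are chi_3: 1. Dimension check: dim(chi_3)*dim(chi_1) = 2*1 = 2 and sum (mult * dim) = 1*2 = 2.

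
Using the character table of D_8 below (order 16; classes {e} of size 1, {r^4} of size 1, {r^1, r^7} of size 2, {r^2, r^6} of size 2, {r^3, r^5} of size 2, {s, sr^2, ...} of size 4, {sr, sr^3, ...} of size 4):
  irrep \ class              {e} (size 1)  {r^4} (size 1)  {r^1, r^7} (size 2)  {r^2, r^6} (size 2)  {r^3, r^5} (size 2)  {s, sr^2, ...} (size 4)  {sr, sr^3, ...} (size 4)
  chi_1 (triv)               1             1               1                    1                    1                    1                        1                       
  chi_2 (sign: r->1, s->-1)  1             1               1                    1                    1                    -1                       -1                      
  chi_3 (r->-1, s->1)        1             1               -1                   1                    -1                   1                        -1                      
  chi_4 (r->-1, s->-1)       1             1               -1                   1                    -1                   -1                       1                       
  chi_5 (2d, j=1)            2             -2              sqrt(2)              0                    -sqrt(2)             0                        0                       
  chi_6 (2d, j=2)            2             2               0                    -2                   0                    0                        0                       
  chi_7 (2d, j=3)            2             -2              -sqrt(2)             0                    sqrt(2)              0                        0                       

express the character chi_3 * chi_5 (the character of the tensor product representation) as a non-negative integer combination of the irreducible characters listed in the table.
chi_3 tensor chi_5 = chi_7 (all other irreducibles have multiplicity 0).

Working: The character of a tensor product is the pointwise product (chi_3 * chi_5)(C) = chi_3(C) * chi_5(C):
  {e}: (1)*(2), {r^4}: (1)*(-2), {r^1, r^7}: (-1)*(sqrt(2)), {r^2, r^6}: (1)*(0), {r^3, r^5}: (-1)*(-sqrt(2)), {s, sr^2, ...}: (1)*(0), {sr, sr^3, ...}: (-1)*(0)
so (chi_3 * chi_5) takes values
  {e} -> 2, {r^4} -> -2, {r^1, r^7} -> -sqrt(2), {r^2, r^6} -> 0, {r^3, r^5} -> sqrt(2), {s, sr^2, ...} -> 0, {sr, sr^3, ...} -> 0.
Now take the inner product of this character with each irreducible chi from the table, <chi_3*chi_5, chi> = (1/16) sum_C |C| (chi_3*chi_5)(C) conj(chi(C)):
  <chi_3*chi_5, chi_1> = (1/16)[1*(2)*conj(1) + 1*(-2)*conj(1) + 2*(-sqrt(2))*conj(1) + 2*(0)*conj(1) + 2*(sqrt(2))*conj(1) + 4*(0)*conj(1) + 4*(0)*conj(1)]
      = (1/16)[(2) + (-2) + (-2*sqrt(2)) + (0) + (2*sqrt(2)) + (0) + (0)] = 0/16 = 0
  <chi_3*chi_5, chi_2> = (1/16)[1*(2)*conj(1) + 1*(-2)*conj(1) + 2*(-sqrt(2))*conj(1) + 2*(0)*conj(1) + 2*(sqrt(2))*conj(1) + 4*(0)*conj(-1) + 4*(0)*conj(-1)]
      = (1/16)[(2) + (-2) + (-2*sqrt(2)) + (0) + (2*sqrt(2)) + (0) + (0)] = 0/16 = 0
  <chi_3*chi_5, chi_3> = (1/16)[1*(2)*conj(1) + 1*(-2)*conj(1) + 2*(-sqrt(2))*conj(-1) + 2*(0)*conj(1) + 2*(sqrt(2))*conj(-1) + 4*(0)*conj(1) + 4*(0)*conj(-1)]
      = (1/16)[(2) + (-2) + (2*sqrt(2)) + (0) + (-2*sqrt(2)) + (0) + (0)] = 0/16 = 0
  <chi_3*chi_5, chi_4> = (1/16)[1*(2)*conj(1) + 1*(-2)*conj(1) + 2*(-sqrt(2))*conj(-1) + 2*(0)*conj(1) + 2*(sqrt(2))*conj(-1) + 4*(0)*conj(-1) + 4*(0)*conj(1)]
      = (1/16)[(2) + (-2) + (2*sqrt(2)) + (0) + (-2*sqrt(2)) + (0) + (0)] = 0/16 = 0
  <chi_3*chi_5, chi_5> = (1/16)[1*(2)*conj(2) + 1*(-2)*conj(-2) + 2*(-sqrt(2))*conj(sqrt(2)) + 2*(0)*conj(0) + 2*(sqrt(2))*conj(-sqrt(2)) + 4*(0)*conj(0) + 4*(0)*conj(0)]
      = (1/16)[(4) + (4) + (-4) + (0) + (-4) + (0) + (0)] = 0/16 = 0
  <chi_3*chi_5, chi_6> = (1/16)[1*(2)*conj(2) + 1*(-2)*conj(2) + 2*(-sqrt(2))*conj(0) + 2*(0)*conj(-2) + 2*(sqrt(2))*conj(0) + 4*(0)*conj(0) + 4*(0)*conj(0)]
      = (1/16)[(4) + (-4) + (0) + (0) + (0) + (0) + (0)] = 0/16 = 0
  <chi_3*chi_5, chi_7> = (1/16)[1*(2)*conj(2) + 1*(-2)*conj(-2) + 2*(-sqrt(2))*conj(-sqrt(2)) + 2*(0)*conj(0) + 2*(sqrt(2))*conj(sqrt(2)) + 4*(0)*conj(0) + 4*(0)*conj(0)]
      = (1/16)[(4) + (4) + (4) + (0) + (4) + (0) + (0)] = 16/16 = 1
Hence the multiplicities are chi_7: 1. Dimension check: dim(chi_3)*dim(chi_5) = 1*2 = 2 and sum (mult * dim) = 1*2 = 2.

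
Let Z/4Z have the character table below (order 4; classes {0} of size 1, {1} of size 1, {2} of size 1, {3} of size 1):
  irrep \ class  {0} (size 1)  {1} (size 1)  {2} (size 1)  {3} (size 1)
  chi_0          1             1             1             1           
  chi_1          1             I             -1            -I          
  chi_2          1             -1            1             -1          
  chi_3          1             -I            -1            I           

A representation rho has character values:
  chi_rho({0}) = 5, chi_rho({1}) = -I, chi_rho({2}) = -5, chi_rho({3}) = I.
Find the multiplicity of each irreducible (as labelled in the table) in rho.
Multiplicities: chi_0: 0, chi_1: 2, chi_2: 0, chi_3: 3.

Explanation: Use <chi_rho, chi> = (1/|G|) sum_C |C| * chi_rho(C) * conj(chi(C)) with |G| = 4 for each irreducible chi in the table:
  <chi_rho, chi_0> = (1/4)[1*(5)*conj(1) + 1*(-I)*conj(1) + 1*(-5)*conj(1) + 1*(I)*conj(1)]
      = (1/4)[(5) + (-I) + (-5) + (I)] = 0/4 = 0
  <chi_rho, chi_1> = (1/4)[1*(5)*conj(1) + 1*(-I)*conj(I) + 1*(-5)*conj(-1) + 1*(I)*conj(-I)]
      = (1/4)[(5) + (-1) + (5) + (-1)] = 8/4 = 2
  <chi_rho, chi_2> = (1/4)[1*(5)*conj(1) + 1*(-I)*conj(-1) + 1*(-5)*conj(1) + 1*(I)*conj(-1)]
      = (1/4)[(5) + (I) + (-5) + (-I)] = 0/4 = 0
  <chi_rho, chi_3> = (1/4)[1*(5)*conj(1) + 1*(-I)*conj(-I) + 1*(-5)*conj(-1) + 1*(I)*conj(I)]
      = (1/4)[(5) + (1) + (5) + (1)] = 12/4 = 3
(Exp terms are combined using exp(i*s)*conj(exp(i*t)) = exp(i*(s-t)), and sums of them are collapsed using the identity that for every m > 1 the m distinct m-th roots of unity sum to 0, e.g. 1 + exp(2*I*pi/3) + exp(-2*I*pi/3) = 0.)
Dimension check: dim(rho) = sum (mult * dim) = 0*1 + 2*1 + 0*1 + 3*1 = 5 = chi_rho(e) = 5.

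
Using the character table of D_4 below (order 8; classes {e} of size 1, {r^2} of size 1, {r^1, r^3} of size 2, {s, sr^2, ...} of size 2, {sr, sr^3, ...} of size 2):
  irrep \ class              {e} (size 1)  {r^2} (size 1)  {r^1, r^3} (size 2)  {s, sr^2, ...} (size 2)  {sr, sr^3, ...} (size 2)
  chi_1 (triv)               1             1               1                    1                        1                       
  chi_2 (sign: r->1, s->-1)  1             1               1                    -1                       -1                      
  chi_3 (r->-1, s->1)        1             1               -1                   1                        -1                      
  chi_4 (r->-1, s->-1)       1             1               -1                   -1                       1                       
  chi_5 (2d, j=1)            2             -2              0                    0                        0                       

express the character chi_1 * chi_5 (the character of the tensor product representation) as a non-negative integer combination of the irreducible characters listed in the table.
chi_1 tensor chi_5 = chi_5 (all other irreducibles have multiplicity 0).

Solution. The character of a tensor product is the pointwise product (chi_1 * chi_5)(C) = chi_1(C) * chi_5(C):
  {e}: (1)*(2), {r^2}: (1)*(-2), {r^1, r^3}: (1)*(0), {s, sr^2, ...}: (1)*(0), {sr, sr^3, ...}: (1)*(0)
so (chi_1 * chi_5) takes values
  {e} -> 2, {r^2} -> -2, {r^1, r^3} -> 0, {s, sr^2, ...} -> 0, {sr, sr^3, ...} -> 0.
Now take the inner product of this character with each irreducible chi from the table, <chi_1*chi_5, chi> = (1/8) sum_C |C| (chi_1*chi_5)(C) conj(chi(C)):
  <chi_1*chi_5, chi_1> = (1/8)[1*(2)*conj(1) + 1*(-2)*conj(1) + 2*(0)*conj(1) + 2*(0)*conj(1) + 2*(0)*conj(1)]
      = (1/8)[(2) + (-2) + (0) + (0) + (0)] = 0/8 = 0
  <chi_1*chi_5, chi_2> = (1/8)[1*(2)*conj(1) + 1*(-2)*conj(1) + 2*(0)*conj(1) + 2*(0)*conj(-1) + 2*(0)*conj(-1)]
      = (1/8)[(2) + (-2) + (0) + (0) + (0)] = 0/8 = 0
  <chi_1*chi_5, chi_3> = (1/8)[1*(2)*conj(1) + 1*(-2)*conj(1) + 2*(0)*conj(-1) + 2*(0)*conj(1) + 2*(0)*conj(-1)]
      = (1/8)[(2) + (-2) + (0) + (0) + (0)] = 0/8 = 0
  <chi_1*chi_5, chi_4> = (1/8)[1*(2)*conj(1) + 1*(-2)*conj(1) + 2*(0)*conj(-1) + 2*(0)*conj(-1) + 2*(0)*conj(1)]
      = (1/8)[(2) + (-2) + (0) + (0) + (0)] = 0/8 = 0
  <chi_1*chi_5, chi_5> = (1/8)[1*(2)*conj(2) + 1*(-2)*conj(-2) + 2*(0)*conj(0) + 2*(0)*conj(0) + 2*(0)*conj(0)]
      = (1/8)[(4) + (4) + (0) + (0) + (0)] = 8/8 = 1
Hence the multiplicities are chi_5: 1. Dimension check: dim(chi_1)*dim(chi_5) = 1*2 = 2 and sum (mult * dim) = 1*2 = 2.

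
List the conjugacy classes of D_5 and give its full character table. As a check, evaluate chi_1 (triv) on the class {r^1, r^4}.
Conjugacy classes: {e} of size 1, {r^1, r^4} of size 2, {r^2, r^3} of size 2, {s, sr, ..., sr^4} of size 5.
Character table:
  irrep \ class              {e} (size 1)  {r^1, r^4} (size 2)  {r^2, r^3} (size 2)  {s, sr, ..., sr^4} (size 5)
  chi_1 (triv)               1             1                    1                    1                          
  chi_2 (sign: r->1, s->-1)  1             1                    1                    -1                         
  chi_3 (2d, j=1)            2             -1/2 + sqrt(5)/2     -sqrt(5)/2 - 1/2     0                          
  chi_4 (2d, j=2)            2             -sqrt(5)/2 - 1/2     -1/2 + sqrt(5)/2     0                          

Spot check: chi_1 (triv) on {r^1, r^4} = 1.

Explanation: D_5 has order 2*5 = 10 with 4 conjugacy classes, hence 4 irreducibles. Sum of squared dims 1 + 1 + 4 + 4 = 10 = |G|. Linear characters come from the abelianisation; the 2-dimensional irreps have character r^k -> 2*cos(2*pi*j*k/5), reflections -> 0.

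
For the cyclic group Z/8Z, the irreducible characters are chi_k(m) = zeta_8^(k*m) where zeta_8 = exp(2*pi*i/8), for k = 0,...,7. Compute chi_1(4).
chi_1(4) = zeta_8^4 = -1

Reasoning: chi_1(4) = zeta_8^(1*4) = zeta_8^4. Since zeta_8^8 = 1, this equals zeta_8^4 = exp(2*pi*i*4/8) = -1.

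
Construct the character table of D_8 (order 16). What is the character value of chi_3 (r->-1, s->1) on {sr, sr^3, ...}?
Conjugacy classes: {e} of size 1, {r^4} of size 1, {r^1, r^7} of size 2, {r^2, r^6} of size 2, {r^3, r^5} of size 2, {s, sr^2, ...} of size 4, {sr, sr^3, ...} of size 4.
Character table:
  irrep \ class              {e} (size 1)  {r^4} (size 1)  {r^1, r^7} (size 2)  {r^2, r^6} (size 2)  {r^3, r^5} (size 2)  {s, sr^2, ...} (size 4)  {sr, sr^3, ...} (size 4)
  chi_1 (triv)               1             1               1                    1                    1                    1                        1                       
  chi_2 (sign: r->1, s->-1)  1             1               1                    1                    1                    -1                       -1                      
  chi_3 (r->-1, s->1)        1             1               -1                   1                    -1                   1                        -1                      
  chi_4 (r->-1, s->-1)       1             1               -1                   1                    -1                   -1                       1                       
  chi_5 (2d, j=1)            2             -2              sqrt(2)              0                    -sqrt(2)             0                        0                       
  chi_6 (2d, j=2)            2             2               0                    -2                   0                    0                        0                       
  chi_7 (2d, j=3)            2             -2              -sqrt(2)             0                    sqrt(2)              0                        0                       

Spot check: chi_3 (r->-1, s->1) on {sr, sr^3, ...} = -1.

Proof sketch: D_8 has order 2*8 = 16 with 7 conjugacy classes, hence 7 irreducibles. Sum of squared dims 1 + 1 + 1 + 1 + 4 + 4 + 4 = 16 = |G|. Linear characters come from the abelianisation; the 2-dimensional irreps have character r^k -> 2*cos(2*pi*j*k/8), reflections -> 0.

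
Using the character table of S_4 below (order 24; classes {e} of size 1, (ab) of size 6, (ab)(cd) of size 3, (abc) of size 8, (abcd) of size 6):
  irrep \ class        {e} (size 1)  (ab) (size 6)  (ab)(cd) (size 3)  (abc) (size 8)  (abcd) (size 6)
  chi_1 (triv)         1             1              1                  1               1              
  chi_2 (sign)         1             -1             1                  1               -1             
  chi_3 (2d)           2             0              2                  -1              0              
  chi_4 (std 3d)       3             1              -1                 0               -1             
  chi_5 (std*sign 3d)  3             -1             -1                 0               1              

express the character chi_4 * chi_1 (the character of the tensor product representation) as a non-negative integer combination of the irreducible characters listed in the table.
chi_4 tensor chi_1 = chi_4 (all other irreducibles have multiplicity 0).

Proof sketch: The character of a tensor product is the pointwise product (chi_4 * chi_1)(C) = chi_4(C) * chi_1(C):
  {e}: (3)*(1), (ab): (1)*(1), (ab)(cd): (-1)*(1), (abc): (0)*(1), (abcd): (-1)*(1)
so (chi_4 * chi_1) takes values
  {e} -> 3, (ab) -> 1, (ab)(cd) -> -1, (abc) -> 0, (abcd) -> -1.
Now take the inner product of this character with each irreducible chi from the table, <chi_4*chi_1, chi> = (1/24) sum_C |C| (chi_4*chi_1)(C) conj(chi(C)):
  <chi_4*chi_1, chi_1> = (1/24)[1*(3)*conj(1) + 6*(1)*conj(1) + 3*(-1)*conj(1) + 8*(0)*conj(1) + 6*(-1)*conj(1)]
      = (1/24)[(3) + (6) + (-3) + (0) + (-6)] = 0/24 = 0
  <chi_4*chi_1, chi_2> = (1/24)[1*(3)*conj(1) + 6*(1)*conj(-1) + 3*(-1)*conj(1) + 8*(0)*conj(1) + 6*(-1)*conj(-1)]
      = (1/24)[(3) + (-6) + (-3) + (0) + (6)] = 0/24 = 0
  <chi_4*chi_1, chi_3> = (1/24)[1*(3)*conj(2) + 6*(1)*conj(0) + 3*(-1)*conj(2) + 8*(0)*conj(-1) + 6*(-1)*conj(0)]
      = (1/24)[(6) + (0) + (-6) + (0) + (0)] = 0/24 = 0
  <chi_4*chi_1, chi_4> = (1/24)[1*(3)*conj(3) + 6*(1)*conj(1) + 3*(-1)*conj(-1) + 8*(0)*conj(0) + 6*(-1)*conj(-1)]
      = (1/24)[(9) + (6) + (3) + (0) + (6)] = 24/24 = 1
  <chi_4*chi_1, chi_5> = (1/24)[1*(3)*conj(3) + 6*(1)*conj(-1) + 3*(-1)*conj(-1) + 8*(0)*conj(0) + 6*(-1)*conj(1)]
      = (1/24)[(9) + (-6) + (3) + (0) + (-6)] = 0/24 = 0
Hence the multiplicities are chi_4: 1. Dimension check: dim(chi_4)*dim(chi_1) = 3*1 = 3 and sum (mult * dim) = 1*3 = 3.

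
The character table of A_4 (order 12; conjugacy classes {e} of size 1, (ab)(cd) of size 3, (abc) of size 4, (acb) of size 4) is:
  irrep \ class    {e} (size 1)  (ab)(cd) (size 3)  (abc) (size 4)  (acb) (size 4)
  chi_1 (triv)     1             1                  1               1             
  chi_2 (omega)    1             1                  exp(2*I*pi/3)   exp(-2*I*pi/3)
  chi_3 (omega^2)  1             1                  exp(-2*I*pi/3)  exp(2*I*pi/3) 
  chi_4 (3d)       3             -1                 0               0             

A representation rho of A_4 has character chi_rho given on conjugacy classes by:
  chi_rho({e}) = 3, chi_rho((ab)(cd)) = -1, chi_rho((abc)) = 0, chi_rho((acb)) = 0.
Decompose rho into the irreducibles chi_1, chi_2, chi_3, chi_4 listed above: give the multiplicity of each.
Multiplicities: chi_1: 0, chi_2: 0, chi_3: 0, chi_4: 1.

Why: Use <chi_rho, chi> = (1/|G|) sum_C |C| * chi_rho(C) * conj(chi(C)) with |G| = 12 for each irreducible chi in the table:
  <chi_rho, chi_1> = (1/12)[1*(3)*conj(1) + 3*(-1)*conj(1) + 4*(0)*conj(1) + 4*(0)*conj(1)]
      = (1/12)[(3) + (-3) + (0) + (0)] = 0/12 = 0
  <chi_rho, chi_2> = (1/12)[1*(3)*conj(1) + 3*(-1)*conj(1) + 4*(0)*conj(exp(2*I*pi/3)) + 4*(0)*conj(exp(-2*I*pi/3))]
      = (1/12)[(3) + (-3) + (0) + (0)] = 0/12 = 0
  <chi_rho, chi_3> = (1/12)[1*(3)*conj(1) + 3*(-1)*conj(1) + 4*(0)*conj(exp(-2*I*pi/3)) + 4*(0)*conj(exp(2*I*pi/3))]
      = (1/12)[(3) + (-3) + (0) + (0)] = 0/12 = 0
  <chi_rho, chi_4> = (1/12)[1*(3)*conj(3) + 3*(-1)*conj(-1) + 4*(0)*conj(0) + 4*(0)*conj(0)]
      = (1/12)[(9) + (3) + (0) + (0)] = 12/12 = 1
(Exp terms are combined using exp(i*s)*conj(exp(i*t)) = exp(i*(s-t)), and sums of them are collapsed using the identity that for every m > 1 the m distinct m-th roots of unity sum to 0, e.g. 1 + exp(2*I*pi/3) + exp(-2*I*pi/3) = 0.)
Dimension check: dim(rho) = sum (mult * dim) = 0*1 + 0*1 + 0*1 + 1*3 = 3 = chi_rho(e) = 3.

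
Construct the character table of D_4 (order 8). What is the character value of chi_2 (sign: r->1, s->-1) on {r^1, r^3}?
Conjugacy classes: {e} of size 1, {r^2} of size 1, {r^1, r^3} of size 2, {s, sr^2, ...} of size 2, {sr, sr^3, ...} of size 2.
Character table:
  irrep \ class              {e} (size 1)  {r^2} (size 1)  {r^1, r^3} (size 2)  {s, sr^2, ...} (size 2)  {sr, sr^3, ...} (size 2)
  chi_1 (triv)               1             1               1                    1                        1                       
  chi_2 (sign: r->1, s->-1)  1             1               1                    -1                       -1                      
  chi_3 (r->-1, s->1)        1             1               -1                   1                        -1                      
  chi_4 (r->-1, s->-1)       1             1               -1                   -1                       1                       
  chi_5 (2d, j=1)            2             -2              0                    0                        0                       

Spot check: chi_2 (sign: r->1, s->-1) on {r^1, r^3} = 1.

Reasoning: D_4 has order 2*4 = 8 with 5 conjugacy classes, hence 5 irreducibles. Sum of squared dims 1 + 1 + 1 + 1 + 4 = 8 = |G|. Linear characters come from the abelianisation; the 2-dimensional irreps have character r^k -> 2*cos(2*pi*j*k/4), reflections -> 0.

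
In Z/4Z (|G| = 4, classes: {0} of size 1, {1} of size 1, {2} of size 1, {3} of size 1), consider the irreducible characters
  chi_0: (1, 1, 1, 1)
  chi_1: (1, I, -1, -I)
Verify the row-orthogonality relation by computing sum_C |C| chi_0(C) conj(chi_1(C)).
Sum = 0; so <chi_0, chi_1> = 0 (distinct irreducibles are orthogonal).

Compute term by term over conjugacy classes (|C| * chi_0(C) * conj(chi_1(C))):
  1*(1)*conj(1) + 1*(1)*conj(I) + 1*(1)*conj(-1) + 1*(1)*conj(-I)
  = (1) + (-I) + (-1) + (I)
  = 0.
(Exp terms are combined using exp(i*s)*conj(exp(i*t)) = exp(i*(s-t)), and sums of them are collapsed using the identity that for every m > 1 the m distinct m-th roots of unity sum to 0, e.g. 1 + exp(2*I*pi/3) + exp(-2*I*pi/3) = 0.)
Dividing by |G| = 4 gives 0/4 = 0, matching the row-orthogonality relation <chi_0, chi_1> = [chi_0 = chi_1].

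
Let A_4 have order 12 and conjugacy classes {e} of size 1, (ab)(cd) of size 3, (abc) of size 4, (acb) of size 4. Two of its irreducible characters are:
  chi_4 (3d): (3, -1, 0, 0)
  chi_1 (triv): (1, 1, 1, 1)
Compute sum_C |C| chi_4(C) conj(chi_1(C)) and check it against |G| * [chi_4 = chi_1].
Sum = 0; so <chi_4, chi_1> = 0 (distinct irreducibles are orthogonal).

Argument: Compute term by term over conjugacy classes (|C| * chi_4(C) * conj(chi_1(C))):
  1*(3)*conj(1) + 3*(-1)*conj(1) + 4*(0)*conj(1) + 4*(0)*conj(1)
  = (3) + (-3) + (0) + (0)
  = 0.
(Exp terms are combined using exp(i*s)*conj(exp(i*t)) = exp(i*(s-t)), and sums of them are collapsed using the identity that for every m > 1 the m distinct m-th roots of unity sum to 0, e.g. 1 + exp(2*I*pi/3) + exp(-2*I*pi/3) = 0.)
Dividing by |G| = 12 gives 0/12 = 0, matching the row-orthogonality relation <chi_4, chi_1> = [chi_4 = chi_1].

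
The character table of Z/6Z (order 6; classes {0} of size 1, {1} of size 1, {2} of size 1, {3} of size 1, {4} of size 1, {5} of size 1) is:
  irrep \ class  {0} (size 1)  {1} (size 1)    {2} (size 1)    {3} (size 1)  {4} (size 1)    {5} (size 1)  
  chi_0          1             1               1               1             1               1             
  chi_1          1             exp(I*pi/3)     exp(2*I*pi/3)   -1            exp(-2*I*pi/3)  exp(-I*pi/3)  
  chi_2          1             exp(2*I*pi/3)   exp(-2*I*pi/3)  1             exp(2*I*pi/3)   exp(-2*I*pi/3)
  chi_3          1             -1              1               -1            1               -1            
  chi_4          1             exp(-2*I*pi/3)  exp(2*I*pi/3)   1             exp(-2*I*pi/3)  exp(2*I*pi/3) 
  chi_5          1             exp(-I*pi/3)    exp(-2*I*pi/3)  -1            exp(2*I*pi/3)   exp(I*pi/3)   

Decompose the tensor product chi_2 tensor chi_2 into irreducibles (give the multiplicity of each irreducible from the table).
chi_2 tensor chi_2 = chi_4 (all other irreducibles have multiplicity 0).

Argument: The character of a tensor product is the pointwise product (chi_2 * chi_2)(C) = chi_2(C) * chi_2(C):
  {0}: (1)*(1), {1}: (exp(2*I*pi/3))*(exp(2*I*pi/3)), {2}: (exp(-2*I*pi/3))*(exp(-2*I*pi/3)), {3}: (1)*(1), {4}: (exp(2*I*pi/3))*(exp(2*I*pi/3)), {5}: (exp(-2*I*pi/3))*(exp(-2*I*pi/3))
so (chi_2 * chi_2) takes values
  {0} -> 1, {1} -> exp(-2*I*pi/3), {2} -> exp(2*I*pi/3), {3} -> 1, {4} -> exp(-2*I*pi/3), {5} -> exp(2*I*pi/3).
Now take the inner product of this character with each irreducible chi from the table, <chi_2*chi_2, chi> = (1/6) sum_C |C| (chi_2*chi_2)(C) conj(chi(C)):
  <chi_2*chi_2, chi_0> = (1/6)[1*(1)*conj(1) + 1*(exp(-2*I*pi/3))*conj(1) + 1*(exp(2*I*pi/3))*conj(1) + 1*(1)*conj(1) + 1*(exp(-2*I*pi/3))*conj(1) + 1*(exp(2*I*pi/3))*conj(1)]
      = (1/6)[(1) + (exp(-2*I*pi/3)) + (exp(2*I*pi/3)) + (1) + (exp(-2*I*pi/3)) + (exp(2*I*pi/3))] = 0/6 = 0
  <chi_2*chi_2, chi_1> = (1/6)[1*(1)*conj(1) + 1*(exp(-2*I*pi/3))*conj(exp(I*pi/3)) + 1*(exp(2*I*pi/3))*conj(exp(2*I*pi/3)) + 1*(1)*conj(-1) + 1*(exp(-2*I*pi/3))*conj(exp(-2*I*pi/3)) + 1*(exp(2*I*pi/3))*conj(exp(-I*pi/3))]
      = (1/6)[(1) + (-1) + (1) + (-1) + (1) + (-1)] = 0/6 = 0
  <chi_2*chi_2, chi_2> = (1/6)[1*(1)*conj(1) + 1*(exp(-2*I*pi/3))*conj(exp(2*I*pi/3)) + 1*(exp(2*I*pi/3))*conj(exp(-2*I*pi/3)) + 1*(1)*conj(1) + 1*(exp(-2*I*pi/3))*conj(exp(2*I*pi/3)) + 1*(exp(2*I*pi/3))*conj(exp(-2*I*pi/3))]
      = (1/6)[(1) + (exp(2*I*pi/3)) + (exp(-2*I*pi/3)) + (1) + (exp(2*I*pi/3)) + (exp(-2*I*pi/3))] = 0/6 = 0
  <chi_2*chi_2, chi_3> = (1/6)[1*(1)*conj(1) + 1*(exp(-2*I*pi/3))*conj(-1) + 1*(exp(2*I*pi/3))*conj(1) + 1*(1)*conj(-1) + 1*(exp(-2*I*pi/3))*conj(1) + 1*(exp(2*I*pi/3))*conj(-1)]
      = (1/6)[(1) + (-exp(-2*I*pi/3)) + (exp(2*I*pi/3)) + (-1) + (exp(-2*I*pi/3)) + (-exp(2*I*pi/3))] = 0/6 = 0
  <chi_2*chi_2, chi_4> = (1/6)[1*(1)*conj(1) + 1*(exp(-2*I*pi/3))*conj(exp(-2*I*pi/3)) + 1*(exp(2*I*pi/3))*conj(exp(2*I*pi/3)) + 1*(1)*conj(1) + 1*(exp(-2*I*pi/3))*conj(exp(-2*I*pi/3)) + 1*(exp(2*I*pi/3))*conj(exp(2*I*pi/3))]
      = (1/6)[(1) + (1) + (1) + (1) + (1) + (1)] = 6/6 = 1
  <chi_2*chi_2, chi_5> = (1/6)[1*(1)*conj(1) + 1*(exp(-2*I*pi/3))*conj(exp(-I*pi/3)) + 1*(exp(2*I*pi/3))*conj(exp(-2*I*pi/3)) + 1*(1)*conj(-1) + 1*(exp(-2*I*pi/3))*conj(exp(2*I*pi/3)) + 1*(exp(2*I*pi/3))*conj(exp(I*pi/3))]
      = (1/6)[(1) + (exp(-I*pi/3)) + (exp(-2*I*pi/3)) + (-1) + (exp(2*I*pi/3)) + (exp(I*pi/3))] = 0/6 = 0
(Exp terms are combined using exp(i*s)*conj(exp(i*t)) = exp(i*(s-t)), and sums of them are collapsed using the identity that for every m > 1 the m distinct m-th roots of unity sum to 0, e.g. 1 + exp(2*I*pi/3) + exp(-2*I*pi/3) = 0.)
Hence the multiplicities are chi_4: 1. Dimension check: dim(chi_2)*dim(chi_2) = 1*1 = 1 and sum (mult * dim) = 1*1 = 1.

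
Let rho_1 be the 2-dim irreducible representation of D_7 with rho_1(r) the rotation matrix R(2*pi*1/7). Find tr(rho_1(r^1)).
chi_{rho_1}(r^1) = 2*cos(2*pi*1*1/7) = 2*cos(2*pi/7)

Why: rho_1(r^1) is rotation by angle 2*pi*1*1/7, whose trace is 2*cos(2*pi*1*1/7) = 2*cos(2*pi/7).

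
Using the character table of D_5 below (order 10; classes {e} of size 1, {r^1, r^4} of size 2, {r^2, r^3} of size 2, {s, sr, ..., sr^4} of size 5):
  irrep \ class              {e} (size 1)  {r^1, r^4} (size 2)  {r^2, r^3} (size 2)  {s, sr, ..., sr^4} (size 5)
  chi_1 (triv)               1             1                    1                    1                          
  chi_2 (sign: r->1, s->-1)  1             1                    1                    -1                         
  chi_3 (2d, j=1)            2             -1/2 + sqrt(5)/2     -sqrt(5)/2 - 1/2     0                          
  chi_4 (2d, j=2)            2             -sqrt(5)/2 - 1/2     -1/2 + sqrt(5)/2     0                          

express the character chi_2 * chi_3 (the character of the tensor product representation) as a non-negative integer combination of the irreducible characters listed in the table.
chi_2 tensor chi_3 = chi_3 (all other irreducibles have multiplicity 0).

Argument: The character of a tensor product is the pointwise product (chi_2 * chi_3)(C) = chi_2(C) * chi_3(C):
  {e}: (1)*(2), {r^1, r^4}: (1)*(-1/2 + sqrt(5)/2), {r^2, r^3}: (1)*(-sqrt(5)/2 - 1/2), {s, sr, ..., sr^4}: (-1)*(0)
so (chi_2 * chi_3) takes values
  {e} -> 2, {r^1, r^4} -> -1/2 + sqrt(5)/2, {r^2, r^3} -> -sqrt(5)/2 - 1/2, {s, sr, ..., sr^4} -> 0.
Now take the inner product of this character with each irreducible chi from the table, <chi_2*chi_3, chi> = (1/10) sum_C |C| (chi_2*chi_3)(C) conj(chi(C)):
  <chi_2*chi_3, chi_1> = (1/10)[1*(2)*conj(1) + 2*(-1/2 + sqrt(5)/2)*conj(1) + 2*(-sqrt(5)/2 - 1/2)*conj(1) + 5*(0)*conj(1)]
      = (1/10)[(2) + (-1 + sqrt(5)) + (-sqrt(5) - 1) + (0)] = 0/10 = 0
  <chi_2*chi_3, chi_2> = (1/10)[1*(2)*conj(1) + 2*(-1/2 + sqrt(5)/2)*conj(1) + 2*(-sqrt(5)/2 - 1/2)*conj(1) + 5*(0)*conj(-1)]
      = (1/10)[(2) + (-1 + sqrt(5)) + (-sqrt(5) - 1) + (0)] = 0/10 = 0
  <chi_2*chi_3, chi_3> = (1/10)[1*(2)*conj(2) + 2*(-1/2 + sqrt(5)/2)*conj(-1/2 + sqrt(5)/2) + 2*(-sqrt(5)/2 - 1/2)*conj(-sqrt(5)/2 - 1/2) + 5*(0)*conj(0)]
      = (1/10)[(4) + (3 - sqrt(5)) + (sqrt(5) + 3) + (0)] = 10/10 = 1
  <chi_2*chi_3, chi_4> = (1/10)[1*(2)*conj(2) + 2*(-1/2 + sqrt(5)/2)*conj(-sqrt(5)/2 - 1/2) + 2*(-sqrt(5)/2 - 1/2)*conj(-1/2 + sqrt(5)/2) + 5*(0)*conj(0)]
      = (1/10)[(4) + (-2) + (-2) + (0)] = 0/10 = 0
Hence the multiplicities are chi_3: 1. Dimension check: dim(chi_2)*dim(chi_3) = 1*2 = 2 and sum (mult * dim) = 1*2 = 2.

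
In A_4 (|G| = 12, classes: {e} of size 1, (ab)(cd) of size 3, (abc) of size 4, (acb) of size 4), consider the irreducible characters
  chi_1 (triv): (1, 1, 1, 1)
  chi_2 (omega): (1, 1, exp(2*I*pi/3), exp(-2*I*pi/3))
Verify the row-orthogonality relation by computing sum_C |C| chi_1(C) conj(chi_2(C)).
Sum = 0; so <chi_1, chi_2> = 0 (distinct irreducibles are orthogonal).

Reasoning: Compute term by term over conjugacy classes (|C| * chi_1(C) * conj(chi_2(C))):
  1*(1)*conj(1) + 3*(1)*conj(1) + 4*(1)*conj(exp(2*I*pi/3)) + 4*(1)*conj(exp(-2*I*pi/3))
  = (1) + (3) + (4*exp(-2*I*pi/3)) + (4*exp(2*I*pi/3))
  = 0.
(Exp terms are combined using exp(i*s)*conj(exp(i*t)) = exp(i*(s-t)), and sums of them are collapsed using the identity that for every m > 1 the m distinct m-th roots of unity sum to 0, e.g. 1 + exp(2*I*pi/3) + exp(-2*I*pi/3) = 0.)
Dividing by |G| = 12 gives 0/12 = 0, matching the row-orthogonality relation <chi_1, chi_2> = [chi_1 = chi_2].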